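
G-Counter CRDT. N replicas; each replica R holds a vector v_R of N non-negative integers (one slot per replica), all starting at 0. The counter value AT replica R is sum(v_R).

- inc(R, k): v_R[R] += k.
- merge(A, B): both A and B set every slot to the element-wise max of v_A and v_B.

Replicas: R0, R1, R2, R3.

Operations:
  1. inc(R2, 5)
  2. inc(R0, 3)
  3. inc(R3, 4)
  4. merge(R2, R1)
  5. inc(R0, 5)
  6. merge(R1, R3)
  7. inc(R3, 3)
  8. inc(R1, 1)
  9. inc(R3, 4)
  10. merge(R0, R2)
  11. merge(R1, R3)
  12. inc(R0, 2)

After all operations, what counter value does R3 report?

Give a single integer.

Answer: 17

Derivation:
Op 1: inc R2 by 5 -> R2=(0,0,5,0) value=5
Op 2: inc R0 by 3 -> R0=(3,0,0,0) value=3
Op 3: inc R3 by 4 -> R3=(0,0,0,4) value=4
Op 4: merge R2<->R1 -> R2=(0,0,5,0) R1=(0,0,5,0)
Op 5: inc R0 by 5 -> R0=(8,0,0,0) value=8
Op 6: merge R1<->R3 -> R1=(0,0,5,4) R3=(0,0,5,4)
Op 7: inc R3 by 3 -> R3=(0,0,5,7) value=12
Op 8: inc R1 by 1 -> R1=(0,1,5,4) value=10
Op 9: inc R3 by 4 -> R3=(0,0,5,11) value=16
Op 10: merge R0<->R2 -> R0=(8,0,5,0) R2=(8,0,5,0)
Op 11: merge R1<->R3 -> R1=(0,1,5,11) R3=(0,1,5,11)
Op 12: inc R0 by 2 -> R0=(10,0,5,0) value=15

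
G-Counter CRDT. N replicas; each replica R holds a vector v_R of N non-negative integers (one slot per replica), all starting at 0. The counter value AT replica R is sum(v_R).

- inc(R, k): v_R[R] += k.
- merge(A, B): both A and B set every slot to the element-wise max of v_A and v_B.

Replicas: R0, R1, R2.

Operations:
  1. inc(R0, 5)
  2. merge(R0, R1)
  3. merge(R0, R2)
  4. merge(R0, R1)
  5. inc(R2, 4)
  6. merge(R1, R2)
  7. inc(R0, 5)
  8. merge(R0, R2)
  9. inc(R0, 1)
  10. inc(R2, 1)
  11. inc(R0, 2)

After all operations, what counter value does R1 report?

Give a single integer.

Answer: 9

Derivation:
Op 1: inc R0 by 5 -> R0=(5,0,0) value=5
Op 2: merge R0<->R1 -> R0=(5,0,0) R1=(5,0,0)
Op 3: merge R0<->R2 -> R0=(5,0,0) R2=(5,0,0)
Op 4: merge R0<->R1 -> R0=(5,0,0) R1=(5,0,0)
Op 5: inc R2 by 4 -> R2=(5,0,4) value=9
Op 6: merge R1<->R2 -> R1=(5,0,4) R2=(5,0,4)
Op 7: inc R0 by 5 -> R0=(10,0,0) value=10
Op 8: merge R0<->R2 -> R0=(10,0,4) R2=(10,0,4)
Op 9: inc R0 by 1 -> R0=(11,0,4) value=15
Op 10: inc R2 by 1 -> R2=(10,0,5) value=15
Op 11: inc R0 by 2 -> R0=(13,0,4) value=17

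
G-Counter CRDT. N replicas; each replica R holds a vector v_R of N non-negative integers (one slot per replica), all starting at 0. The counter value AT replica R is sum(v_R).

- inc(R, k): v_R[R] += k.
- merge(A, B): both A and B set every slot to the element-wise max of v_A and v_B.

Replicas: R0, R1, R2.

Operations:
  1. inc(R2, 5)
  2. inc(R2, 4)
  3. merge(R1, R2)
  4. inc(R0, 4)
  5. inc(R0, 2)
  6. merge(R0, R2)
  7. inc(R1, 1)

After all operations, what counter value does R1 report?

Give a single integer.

Op 1: inc R2 by 5 -> R2=(0,0,5) value=5
Op 2: inc R2 by 4 -> R2=(0,0,9) value=9
Op 3: merge R1<->R2 -> R1=(0,0,9) R2=(0,0,9)
Op 4: inc R0 by 4 -> R0=(4,0,0) value=4
Op 5: inc R0 by 2 -> R0=(6,0,0) value=6
Op 6: merge R0<->R2 -> R0=(6,0,9) R2=(6,0,9)
Op 7: inc R1 by 1 -> R1=(0,1,9) value=10

Answer: 10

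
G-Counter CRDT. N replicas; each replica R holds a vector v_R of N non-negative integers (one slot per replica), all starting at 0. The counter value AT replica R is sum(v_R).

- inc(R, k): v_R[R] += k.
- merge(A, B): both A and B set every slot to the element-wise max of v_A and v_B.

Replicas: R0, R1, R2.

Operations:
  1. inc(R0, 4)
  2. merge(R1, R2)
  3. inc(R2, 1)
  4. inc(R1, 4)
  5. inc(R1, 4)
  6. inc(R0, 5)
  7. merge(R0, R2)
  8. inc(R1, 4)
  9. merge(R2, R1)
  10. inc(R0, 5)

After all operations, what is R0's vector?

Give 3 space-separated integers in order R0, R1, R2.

Answer: 14 0 1

Derivation:
Op 1: inc R0 by 4 -> R0=(4,0,0) value=4
Op 2: merge R1<->R2 -> R1=(0,0,0) R2=(0,0,0)
Op 3: inc R2 by 1 -> R2=(0,0,1) value=1
Op 4: inc R1 by 4 -> R1=(0,4,0) value=4
Op 5: inc R1 by 4 -> R1=(0,8,0) value=8
Op 6: inc R0 by 5 -> R0=(9,0,0) value=9
Op 7: merge R0<->R2 -> R0=(9,0,1) R2=(9,0,1)
Op 8: inc R1 by 4 -> R1=(0,12,0) value=12
Op 9: merge R2<->R1 -> R2=(9,12,1) R1=(9,12,1)
Op 10: inc R0 by 5 -> R0=(14,0,1) value=15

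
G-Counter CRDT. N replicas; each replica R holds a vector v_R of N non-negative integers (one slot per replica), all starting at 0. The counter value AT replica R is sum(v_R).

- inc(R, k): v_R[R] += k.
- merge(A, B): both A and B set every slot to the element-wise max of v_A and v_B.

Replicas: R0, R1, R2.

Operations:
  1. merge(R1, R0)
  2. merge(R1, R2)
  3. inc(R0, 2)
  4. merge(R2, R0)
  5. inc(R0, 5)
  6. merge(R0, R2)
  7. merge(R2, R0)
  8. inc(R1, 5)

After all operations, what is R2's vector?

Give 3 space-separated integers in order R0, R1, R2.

Answer: 7 0 0

Derivation:
Op 1: merge R1<->R0 -> R1=(0,0,0) R0=(0,0,0)
Op 2: merge R1<->R2 -> R1=(0,0,0) R2=(0,0,0)
Op 3: inc R0 by 2 -> R0=(2,0,0) value=2
Op 4: merge R2<->R0 -> R2=(2,0,0) R0=(2,0,0)
Op 5: inc R0 by 5 -> R0=(7,0,0) value=7
Op 6: merge R0<->R2 -> R0=(7,0,0) R2=(7,0,0)
Op 7: merge R2<->R0 -> R2=(7,0,0) R0=(7,0,0)
Op 8: inc R1 by 5 -> R1=(0,5,0) value=5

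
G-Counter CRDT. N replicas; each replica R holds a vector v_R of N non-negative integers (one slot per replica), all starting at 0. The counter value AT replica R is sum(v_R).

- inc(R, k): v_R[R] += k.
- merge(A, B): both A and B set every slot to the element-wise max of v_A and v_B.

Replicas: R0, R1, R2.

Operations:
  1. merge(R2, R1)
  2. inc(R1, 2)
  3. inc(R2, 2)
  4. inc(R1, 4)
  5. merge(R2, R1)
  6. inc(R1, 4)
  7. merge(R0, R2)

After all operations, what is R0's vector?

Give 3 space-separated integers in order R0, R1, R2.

Answer: 0 6 2

Derivation:
Op 1: merge R2<->R1 -> R2=(0,0,0) R1=(0,0,0)
Op 2: inc R1 by 2 -> R1=(0,2,0) value=2
Op 3: inc R2 by 2 -> R2=(0,0,2) value=2
Op 4: inc R1 by 4 -> R1=(0,6,0) value=6
Op 5: merge R2<->R1 -> R2=(0,6,2) R1=(0,6,2)
Op 6: inc R1 by 4 -> R1=(0,10,2) value=12
Op 7: merge R0<->R2 -> R0=(0,6,2) R2=(0,6,2)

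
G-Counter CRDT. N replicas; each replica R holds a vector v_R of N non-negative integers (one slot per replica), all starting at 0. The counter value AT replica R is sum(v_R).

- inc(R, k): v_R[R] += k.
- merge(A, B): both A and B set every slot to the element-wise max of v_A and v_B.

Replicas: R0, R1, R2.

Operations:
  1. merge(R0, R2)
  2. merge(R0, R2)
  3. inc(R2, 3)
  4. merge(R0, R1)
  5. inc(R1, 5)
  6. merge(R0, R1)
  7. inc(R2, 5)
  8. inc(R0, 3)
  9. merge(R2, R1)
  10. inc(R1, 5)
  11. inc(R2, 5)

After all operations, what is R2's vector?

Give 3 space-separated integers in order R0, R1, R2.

Answer: 0 5 13

Derivation:
Op 1: merge R0<->R2 -> R0=(0,0,0) R2=(0,0,0)
Op 2: merge R0<->R2 -> R0=(0,0,0) R2=(0,0,0)
Op 3: inc R2 by 3 -> R2=(0,0,3) value=3
Op 4: merge R0<->R1 -> R0=(0,0,0) R1=(0,0,0)
Op 5: inc R1 by 5 -> R1=(0,5,0) value=5
Op 6: merge R0<->R1 -> R0=(0,5,0) R1=(0,5,0)
Op 7: inc R2 by 5 -> R2=(0,0,8) value=8
Op 8: inc R0 by 3 -> R0=(3,5,0) value=8
Op 9: merge R2<->R1 -> R2=(0,5,8) R1=(0,5,8)
Op 10: inc R1 by 5 -> R1=(0,10,8) value=18
Op 11: inc R2 by 5 -> R2=(0,5,13) value=18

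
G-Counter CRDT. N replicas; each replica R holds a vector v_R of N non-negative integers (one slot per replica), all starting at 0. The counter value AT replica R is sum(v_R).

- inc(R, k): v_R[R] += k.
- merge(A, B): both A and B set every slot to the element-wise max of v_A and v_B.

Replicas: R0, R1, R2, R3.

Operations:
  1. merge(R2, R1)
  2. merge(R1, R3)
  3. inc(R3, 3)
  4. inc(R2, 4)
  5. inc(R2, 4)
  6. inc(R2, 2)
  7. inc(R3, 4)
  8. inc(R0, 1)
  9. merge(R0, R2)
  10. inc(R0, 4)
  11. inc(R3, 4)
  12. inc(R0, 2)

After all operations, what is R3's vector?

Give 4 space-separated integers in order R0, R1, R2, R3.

Op 1: merge R2<->R1 -> R2=(0,0,0,0) R1=(0,0,0,0)
Op 2: merge R1<->R3 -> R1=(0,0,0,0) R3=(0,0,0,0)
Op 3: inc R3 by 3 -> R3=(0,0,0,3) value=3
Op 4: inc R2 by 4 -> R2=(0,0,4,0) value=4
Op 5: inc R2 by 4 -> R2=(0,0,8,0) value=8
Op 6: inc R2 by 2 -> R2=(0,0,10,0) value=10
Op 7: inc R3 by 4 -> R3=(0,0,0,7) value=7
Op 8: inc R0 by 1 -> R0=(1,0,0,0) value=1
Op 9: merge R0<->R2 -> R0=(1,0,10,0) R2=(1,0,10,0)
Op 10: inc R0 by 4 -> R0=(5,0,10,0) value=15
Op 11: inc R3 by 4 -> R3=(0,0,0,11) value=11
Op 12: inc R0 by 2 -> R0=(7,0,10,0) value=17

Answer: 0 0 0 11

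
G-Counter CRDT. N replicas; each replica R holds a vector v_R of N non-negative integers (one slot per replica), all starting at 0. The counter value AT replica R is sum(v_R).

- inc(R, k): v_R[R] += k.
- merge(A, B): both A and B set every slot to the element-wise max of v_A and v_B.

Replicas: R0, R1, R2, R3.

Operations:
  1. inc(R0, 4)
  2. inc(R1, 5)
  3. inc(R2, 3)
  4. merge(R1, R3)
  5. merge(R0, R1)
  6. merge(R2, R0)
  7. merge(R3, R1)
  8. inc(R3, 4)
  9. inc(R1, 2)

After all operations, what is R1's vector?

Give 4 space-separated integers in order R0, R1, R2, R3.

Answer: 4 7 0 0

Derivation:
Op 1: inc R0 by 4 -> R0=(4,0,0,0) value=4
Op 2: inc R1 by 5 -> R1=(0,5,0,0) value=5
Op 3: inc R2 by 3 -> R2=(0,0,3,0) value=3
Op 4: merge R1<->R3 -> R1=(0,5,0,0) R3=(0,5,0,0)
Op 5: merge R0<->R1 -> R0=(4,5,0,0) R1=(4,5,0,0)
Op 6: merge R2<->R0 -> R2=(4,5,3,0) R0=(4,5,3,0)
Op 7: merge R3<->R1 -> R3=(4,5,0,0) R1=(4,5,0,0)
Op 8: inc R3 by 4 -> R3=(4,5,0,4) value=13
Op 9: inc R1 by 2 -> R1=(4,7,0,0) value=11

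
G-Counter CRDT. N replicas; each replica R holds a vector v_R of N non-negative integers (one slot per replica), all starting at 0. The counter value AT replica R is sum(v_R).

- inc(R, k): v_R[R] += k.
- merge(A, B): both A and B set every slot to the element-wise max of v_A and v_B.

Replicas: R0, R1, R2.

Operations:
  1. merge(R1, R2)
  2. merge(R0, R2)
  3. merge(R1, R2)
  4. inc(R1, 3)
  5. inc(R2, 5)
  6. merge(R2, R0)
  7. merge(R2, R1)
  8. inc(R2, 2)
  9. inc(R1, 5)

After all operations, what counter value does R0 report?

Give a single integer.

Answer: 5

Derivation:
Op 1: merge R1<->R2 -> R1=(0,0,0) R2=(0,0,0)
Op 2: merge R0<->R2 -> R0=(0,0,0) R2=(0,0,0)
Op 3: merge R1<->R2 -> R1=(0,0,0) R2=(0,0,0)
Op 4: inc R1 by 3 -> R1=(0,3,0) value=3
Op 5: inc R2 by 5 -> R2=(0,0,5) value=5
Op 6: merge R2<->R0 -> R2=(0,0,5) R0=(0,0,5)
Op 7: merge R2<->R1 -> R2=(0,3,5) R1=(0,3,5)
Op 8: inc R2 by 2 -> R2=(0,3,7) value=10
Op 9: inc R1 by 5 -> R1=(0,8,5) value=13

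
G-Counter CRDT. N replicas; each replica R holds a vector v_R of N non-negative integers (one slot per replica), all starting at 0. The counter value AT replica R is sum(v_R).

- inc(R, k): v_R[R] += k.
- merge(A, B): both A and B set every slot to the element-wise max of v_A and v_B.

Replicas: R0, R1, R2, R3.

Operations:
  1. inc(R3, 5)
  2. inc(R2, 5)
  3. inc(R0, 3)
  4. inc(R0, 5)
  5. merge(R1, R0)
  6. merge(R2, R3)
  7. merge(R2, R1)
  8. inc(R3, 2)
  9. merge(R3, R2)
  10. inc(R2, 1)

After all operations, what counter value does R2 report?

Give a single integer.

Answer: 21

Derivation:
Op 1: inc R3 by 5 -> R3=(0,0,0,5) value=5
Op 2: inc R2 by 5 -> R2=(0,0,5,0) value=5
Op 3: inc R0 by 3 -> R0=(3,0,0,0) value=3
Op 4: inc R0 by 5 -> R0=(8,0,0,0) value=8
Op 5: merge R1<->R0 -> R1=(8,0,0,0) R0=(8,0,0,0)
Op 6: merge R2<->R3 -> R2=(0,0,5,5) R3=(0,0,5,5)
Op 7: merge R2<->R1 -> R2=(8,0,5,5) R1=(8,0,5,5)
Op 8: inc R3 by 2 -> R3=(0,0,5,7) value=12
Op 9: merge R3<->R2 -> R3=(8,0,5,7) R2=(8,0,5,7)
Op 10: inc R2 by 1 -> R2=(8,0,6,7) value=21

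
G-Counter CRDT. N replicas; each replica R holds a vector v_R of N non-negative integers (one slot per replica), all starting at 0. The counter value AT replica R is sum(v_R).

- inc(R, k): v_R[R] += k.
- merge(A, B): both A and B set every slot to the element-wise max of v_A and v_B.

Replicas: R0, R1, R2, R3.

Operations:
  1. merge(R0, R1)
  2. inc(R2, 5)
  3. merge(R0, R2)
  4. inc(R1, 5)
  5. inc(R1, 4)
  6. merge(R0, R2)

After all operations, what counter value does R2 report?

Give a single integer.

Op 1: merge R0<->R1 -> R0=(0,0,0,0) R1=(0,0,0,0)
Op 2: inc R2 by 5 -> R2=(0,0,5,0) value=5
Op 3: merge R0<->R2 -> R0=(0,0,5,0) R2=(0,0,5,0)
Op 4: inc R1 by 5 -> R1=(0,5,0,0) value=5
Op 5: inc R1 by 4 -> R1=(0,9,0,0) value=9
Op 6: merge R0<->R2 -> R0=(0,0,5,0) R2=(0,0,5,0)

Answer: 5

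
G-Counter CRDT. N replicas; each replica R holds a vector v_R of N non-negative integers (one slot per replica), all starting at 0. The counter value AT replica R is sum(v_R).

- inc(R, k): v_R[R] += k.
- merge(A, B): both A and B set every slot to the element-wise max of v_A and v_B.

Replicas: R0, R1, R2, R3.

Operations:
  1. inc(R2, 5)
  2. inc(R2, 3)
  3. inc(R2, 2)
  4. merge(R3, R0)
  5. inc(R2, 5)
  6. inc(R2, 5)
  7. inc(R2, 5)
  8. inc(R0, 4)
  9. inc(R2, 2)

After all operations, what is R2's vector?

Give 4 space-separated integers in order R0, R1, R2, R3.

Answer: 0 0 27 0

Derivation:
Op 1: inc R2 by 5 -> R2=(0,0,5,0) value=5
Op 2: inc R2 by 3 -> R2=(0,0,8,0) value=8
Op 3: inc R2 by 2 -> R2=(0,0,10,0) value=10
Op 4: merge R3<->R0 -> R3=(0,0,0,0) R0=(0,0,0,0)
Op 5: inc R2 by 5 -> R2=(0,0,15,0) value=15
Op 6: inc R2 by 5 -> R2=(0,0,20,0) value=20
Op 7: inc R2 by 5 -> R2=(0,0,25,0) value=25
Op 8: inc R0 by 4 -> R0=(4,0,0,0) value=4
Op 9: inc R2 by 2 -> R2=(0,0,27,0) value=27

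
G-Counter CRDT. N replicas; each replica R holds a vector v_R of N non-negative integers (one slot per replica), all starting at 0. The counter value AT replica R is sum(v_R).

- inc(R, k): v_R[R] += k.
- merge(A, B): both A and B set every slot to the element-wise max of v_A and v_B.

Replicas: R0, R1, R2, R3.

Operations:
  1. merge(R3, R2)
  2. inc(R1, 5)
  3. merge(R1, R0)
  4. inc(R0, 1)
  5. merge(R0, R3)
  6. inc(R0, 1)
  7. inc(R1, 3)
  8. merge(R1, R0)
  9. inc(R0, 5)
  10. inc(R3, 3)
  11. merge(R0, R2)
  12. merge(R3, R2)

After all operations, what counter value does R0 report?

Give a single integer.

Answer: 15

Derivation:
Op 1: merge R3<->R2 -> R3=(0,0,0,0) R2=(0,0,0,0)
Op 2: inc R1 by 5 -> R1=(0,5,0,0) value=5
Op 3: merge R1<->R0 -> R1=(0,5,0,0) R0=(0,5,0,0)
Op 4: inc R0 by 1 -> R0=(1,5,0,0) value=6
Op 5: merge R0<->R3 -> R0=(1,5,0,0) R3=(1,5,0,0)
Op 6: inc R0 by 1 -> R0=(2,5,0,0) value=7
Op 7: inc R1 by 3 -> R1=(0,8,0,0) value=8
Op 8: merge R1<->R0 -> R1=(2,8,0,0) R0=(2,8,0,0)
Op 9: inc R0 by 5 -> R0=(7,8,0,0) value=15
Op 10: inc R3 by 3 -> R3=(1,5,0,3) value=9
Op 11: merge R0<->R2 -> R0=(7,8,0,0) R2=(7,8,0,0)
Op 12: merge R3<->R2 -> R3=(7,8,0,3) R2=(7,8,0,3)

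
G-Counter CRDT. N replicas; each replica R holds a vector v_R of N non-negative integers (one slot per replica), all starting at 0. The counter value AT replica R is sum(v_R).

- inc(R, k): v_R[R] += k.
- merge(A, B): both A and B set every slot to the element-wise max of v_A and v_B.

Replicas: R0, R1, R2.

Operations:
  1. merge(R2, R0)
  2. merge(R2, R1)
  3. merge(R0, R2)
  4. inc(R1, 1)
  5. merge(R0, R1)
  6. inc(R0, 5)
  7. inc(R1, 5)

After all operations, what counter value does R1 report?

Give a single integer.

Answer: 6

Derivation:
Op 1: merge R2<->R0 -> R2=(0,0,0) R0=(0,0,0)
Op 2: merge R2<->R1 -> R2=(0,0,0) R1=(0,0,0)
Op 3: merge R0<->R2 -> R0=(0,0,0) R2=(0,0,0)
Op 4: inc R1 by 1 -> R1=(0,1,0) value=1
Op 5: merge R0<->R1 -> R0=(0,1,0) R1=(0,1,0)
Op 6: inc R0 by 5 -> R0=(5,1,0) value=6
Op 7: inc R1 by 5 -> R1=(0,6,0) value=6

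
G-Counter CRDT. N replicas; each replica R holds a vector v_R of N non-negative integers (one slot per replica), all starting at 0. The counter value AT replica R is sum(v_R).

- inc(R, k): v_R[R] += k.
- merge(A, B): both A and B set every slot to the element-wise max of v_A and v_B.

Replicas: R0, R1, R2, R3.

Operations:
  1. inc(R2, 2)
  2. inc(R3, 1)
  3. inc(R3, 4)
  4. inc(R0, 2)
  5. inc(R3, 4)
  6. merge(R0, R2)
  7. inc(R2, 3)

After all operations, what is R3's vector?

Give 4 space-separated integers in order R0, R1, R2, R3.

Op 1: inc R2 by 2 -> R2=(0,0,2,0) value=2
Op 2: inc R3 by 1 -> R3=(0,0,0,1) value=1
Op 3: inc R3 by 4 -> R3=(0,0,0,5) value=5
Op 4: inc R0 by 2 -> R0=(2,0,0,0) value=2
Op 5: inc R3 by 4 -> R3=(0,0,0,9) value=9
Op 6: merge R0<->R2 -> R0=(2,0,2,0) R2=(2,0,2,0)
Op 7: inc R2 by 3 -> R2=(2,0,5,0) value=7

Answer: 0 0 0 9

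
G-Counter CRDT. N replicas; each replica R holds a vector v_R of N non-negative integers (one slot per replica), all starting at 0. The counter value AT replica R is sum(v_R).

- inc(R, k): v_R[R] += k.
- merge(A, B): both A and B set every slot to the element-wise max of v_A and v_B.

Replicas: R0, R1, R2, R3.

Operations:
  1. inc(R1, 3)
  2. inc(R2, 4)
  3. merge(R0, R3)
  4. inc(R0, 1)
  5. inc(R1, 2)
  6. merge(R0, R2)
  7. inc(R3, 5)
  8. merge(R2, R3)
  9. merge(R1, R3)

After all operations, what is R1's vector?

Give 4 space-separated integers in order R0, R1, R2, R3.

Op 1: inc R1 by 3 -> R1=(0,3,0,0) value=3
Op 2: inc R2 by 4 -> R2=(0,0,4,0) value=4
Op 3: merge R0<->R3 -> R0=(0,0,0,0) R3=(0,0,0,0)
Op 4: inc R0 by 1 -> R0=(1,0,0,0) value=1
Op 5: inc R1 by 2 -> R1=(0,5,0,0) value=5
Op 6: merge R0<->R2 -> R0=(1,0,4,0) R2=(1,0,4,0)
Op 7: inc R3 by 5 -> R3=(0,0,0,5) value=5
Op 8: merge R2<->R3 -> R2=(1,0,4,5) R3=(1,0,4,5)
Op 9: merge R1<->R3 -> R1=(1,5,4,5) R3=(1,5,4,5)

Answer: 1 5 4 5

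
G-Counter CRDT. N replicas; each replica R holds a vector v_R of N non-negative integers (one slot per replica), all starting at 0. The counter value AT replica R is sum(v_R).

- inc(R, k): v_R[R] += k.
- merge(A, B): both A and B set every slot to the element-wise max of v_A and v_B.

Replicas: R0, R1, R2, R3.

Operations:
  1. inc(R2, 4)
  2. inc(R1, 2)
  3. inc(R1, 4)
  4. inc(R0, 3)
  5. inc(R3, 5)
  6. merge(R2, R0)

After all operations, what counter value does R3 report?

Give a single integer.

Answer: 5

Derivation:
Op 1: inc R2 by 4 -> R2=(0,0,4,0) value=4
Op 2: inc R1 by 2 -> R1=(0,2,0,0) value=2
Op 3: inc R1 by 4 -> R1=(0,6,0,0) value=6
Op 4: inc R0 by 3 -> R0=(3,0,0,0) value=3
Op 5: inc R3 by 5 -> R3=(0,0,0,5) value=5
Op 6: merge R2<->R0 -> R2=(3,0,4,0) R0=(3,0,4,0)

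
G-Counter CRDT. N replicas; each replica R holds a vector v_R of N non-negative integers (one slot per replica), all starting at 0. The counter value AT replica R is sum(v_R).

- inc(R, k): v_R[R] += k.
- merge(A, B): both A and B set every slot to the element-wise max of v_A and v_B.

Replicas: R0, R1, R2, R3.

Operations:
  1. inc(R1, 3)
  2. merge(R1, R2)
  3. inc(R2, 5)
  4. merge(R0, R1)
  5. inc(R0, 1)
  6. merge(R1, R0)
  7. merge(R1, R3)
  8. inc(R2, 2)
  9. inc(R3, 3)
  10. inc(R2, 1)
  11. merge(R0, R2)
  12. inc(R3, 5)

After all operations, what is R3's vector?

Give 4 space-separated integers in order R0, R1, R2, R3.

Answer: 1 3 0 8

Derivation:
Op 1: inc R1 by 3 -> R1=(0,3,0,0) value=3
Op 2: merge R1<->R2 -> R1=(0,3,0,0) R2=(0,3,0,0)
Op 3: inc R2 by 5 -> R2=(0,3,5,0) value=8
Op 4: merge R0<->R1 -> R0=(0,3,0,0) R1=(0,3,0,0)
Op 5: inc R0 by 1 -> R0=(1,3,0,0) value=4
Op 6: merge R1<->R0 -> R1=(1,3,0,0) R0=(1,3,0,0)
Op 7: merge R1<->R3 -> R1=(1,3,0,0) R3=(1,3,0,0)
Op 8: inc R2 by 2 -> R2=(0,3,7,0) value=10
Op 9: inc R3 by 3 -> R3=(1,3,0,3) value=7
Op 10: inc R2 by 1 -> R2=(0,3,8,0) value=11
Op 11: merge R0<->R2 -> R0=(1,3,8,0) R2=(1,3,8,0)
Op 12: inc R3 by 5 -> R3=(1,3,0,8) value=12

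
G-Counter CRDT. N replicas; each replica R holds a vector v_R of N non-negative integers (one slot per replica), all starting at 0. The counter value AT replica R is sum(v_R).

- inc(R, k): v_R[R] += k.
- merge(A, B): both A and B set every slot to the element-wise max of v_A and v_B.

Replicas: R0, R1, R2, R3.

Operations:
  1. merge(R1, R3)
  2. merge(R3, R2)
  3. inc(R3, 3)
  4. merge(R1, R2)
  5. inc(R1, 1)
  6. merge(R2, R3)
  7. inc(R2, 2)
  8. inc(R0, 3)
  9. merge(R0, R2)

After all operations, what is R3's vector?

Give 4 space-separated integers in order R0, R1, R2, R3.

Answer: 0 0 0 3

Derivation:
Op 1: merge R1<->R3 -> R1=(0,0,0,0) R3=(0,0,0,0)
Op 2: merge R3<->R2 -> R3=(0,0,0,0) R2=(0,0,0,0)
Op 3: inc R3 by 3 -> R3=(0,0,0,3) value=3
Op 4: merge R1<->R2 -> R1=(0,0,0,0) R2=(0,0,0,0)
Op 5: inc R1 by 1 -> R1=(0,1,0,0) value=1
Op 6: merge R2<->R3 -> R2=(0,0,0,3) R3=(0,0,0,3)
Op 7: inc R2 by 2 -> R2=(0,0,2,3) value=5
Op 8: inc R0 by 3 -> R0=(3,0,0,0) value=3
Op 9: merge R0<->R2 -> R0=(3,0,2,3) R2=(3,0,2,3)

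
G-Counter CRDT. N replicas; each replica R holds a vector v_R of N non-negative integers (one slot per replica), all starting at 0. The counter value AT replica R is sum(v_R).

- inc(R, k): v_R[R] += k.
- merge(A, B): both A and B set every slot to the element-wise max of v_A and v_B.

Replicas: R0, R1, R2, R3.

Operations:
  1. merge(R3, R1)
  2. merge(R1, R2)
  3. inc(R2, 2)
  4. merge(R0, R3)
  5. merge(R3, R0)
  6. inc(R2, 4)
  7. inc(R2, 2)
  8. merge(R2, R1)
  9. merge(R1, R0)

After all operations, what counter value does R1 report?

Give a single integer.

Op 1: merge R3<->R1 -> R3=(0,0,0,0) R1=(0,0,0,0)
Op 2: merge R1<->R2 -> R1=(0,0,0,0) R2=(0,0,0,0)
Op 3: inc R2 by 2 -> R2=(0,0,2,0) value=2
Op 4: merge R0<->R3 -> R0=(0,0,0,0) R3=(0,0,0,0)
Op 5: merge R3<->R0 -> R3=(0,0,0,0) R0=(0,0,0,0)
Op 6: inc R2 by 4 -> R2=(0,0,6,0) value=6
Op 7: inc R2 by 2 -> R2=(0,0,8,0) value=8
Op 8: merge R2<->R1 -> R2=(0,0,8,0) R1=(0,0,8,0)
Op 9: merge R1<->R0 -> R1=(0,0,8,0) R0=(0,0,8,0)

Answer: 8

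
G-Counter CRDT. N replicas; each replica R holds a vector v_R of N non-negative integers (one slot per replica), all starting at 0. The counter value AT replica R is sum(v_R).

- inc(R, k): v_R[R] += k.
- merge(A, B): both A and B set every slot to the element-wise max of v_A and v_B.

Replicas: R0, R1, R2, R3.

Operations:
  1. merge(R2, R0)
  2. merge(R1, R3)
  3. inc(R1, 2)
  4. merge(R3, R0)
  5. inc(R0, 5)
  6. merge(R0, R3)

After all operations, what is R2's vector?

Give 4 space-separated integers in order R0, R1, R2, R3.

Answer: 0 0 0 0

Derivation:
Op 1: merge R2<->R0 -> R2=(0,0,0,0) R0=(0,0,0,0)
Op 2: merge R1<->R3 -> R1=(0,0,0,0) R3=(0,0,0,0)
Op 3: inc R1 by 2 -> R1=(0,2,0,0) value=2
Op 4: merge R3<->R0 -> R3=(0,0,0,0) R0=(0,0,0,0)
Op 5: inc R0 by 5 -> R0=(5,0,0,0) value=5
Op 6: merge R0<->R3 -> R0=(5,0,0,0) R3=(5,0,0,0)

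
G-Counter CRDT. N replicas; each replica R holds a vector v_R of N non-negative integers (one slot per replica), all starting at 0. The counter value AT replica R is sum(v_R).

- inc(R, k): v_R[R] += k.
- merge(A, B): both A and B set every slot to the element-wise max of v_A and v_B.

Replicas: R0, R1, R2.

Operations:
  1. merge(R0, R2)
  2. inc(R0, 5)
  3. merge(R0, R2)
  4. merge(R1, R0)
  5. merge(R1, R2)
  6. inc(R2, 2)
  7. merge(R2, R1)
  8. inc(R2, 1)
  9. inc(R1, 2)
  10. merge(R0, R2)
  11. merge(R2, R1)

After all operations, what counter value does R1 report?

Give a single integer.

Answer: 10

Derivation:
Op 1: merge R0<->R2 -> R0=(0,0,0) R2=(0,0,0)
Op 2: inc R0 by 5 -> R0=(5,0,0) value=5
Op 3: merge R0<->R2 -> R0=(5,0,0) R2=(5,0,0)
Op 4: merge R1<->R0 -> R1=(5,0,0) R0=(5,0,0)
Op 5: merge R1<->R2 -> R1=(5,0,0) R2=(5,0,0)
Op 6: inc R2 by 2 -> R2=(5,0,2) value=7
Op 7: merge R2<->R1 -> R2=(5,0,2) R1=(5,0,2)
Op 8: inc R2 by 1 -> R2=(5,0,3) value=8
Op 9: inc R1 by 2 -> R1=(5,2,2) value=9
Op 10: merge R0<->R2 -> R0=(5,0,3) R2=(5,0,3)
Op 11: merge R2<->R1 -> R2=(5,2,3) R1=(5,2,3)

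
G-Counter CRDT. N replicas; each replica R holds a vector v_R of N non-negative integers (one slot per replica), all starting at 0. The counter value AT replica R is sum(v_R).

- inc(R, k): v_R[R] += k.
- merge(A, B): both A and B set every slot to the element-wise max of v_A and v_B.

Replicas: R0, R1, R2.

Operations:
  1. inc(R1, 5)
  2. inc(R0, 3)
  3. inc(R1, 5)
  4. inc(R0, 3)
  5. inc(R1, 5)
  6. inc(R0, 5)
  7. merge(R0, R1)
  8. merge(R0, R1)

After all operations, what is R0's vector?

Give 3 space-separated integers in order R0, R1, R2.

Answer: 11 15 0

Derivation:
Op 1: inc R1 by 5 -> R1=(0,5,0) value=5
Op 2: inc R0 by 3 -> R0=(3,0,0) value=3
Op 3: inc R1 by 5 -> R1=(0,10,0) value=10
Op 4: inc R0 by 3 -> R0=(6,0,0) value=6
Op 5: inc R1 by 5 -> R1=(0,15,0) value=15
Op 6: inc R0 by 5 -> R0=(11,0,0) value=11
Op 7: merge R0<->R1 -> R0=(11,15,0) R1=(11,15,0)
Op 8: merge R0<->R1 -> R0=(11,15,0) R1=(11,15,0)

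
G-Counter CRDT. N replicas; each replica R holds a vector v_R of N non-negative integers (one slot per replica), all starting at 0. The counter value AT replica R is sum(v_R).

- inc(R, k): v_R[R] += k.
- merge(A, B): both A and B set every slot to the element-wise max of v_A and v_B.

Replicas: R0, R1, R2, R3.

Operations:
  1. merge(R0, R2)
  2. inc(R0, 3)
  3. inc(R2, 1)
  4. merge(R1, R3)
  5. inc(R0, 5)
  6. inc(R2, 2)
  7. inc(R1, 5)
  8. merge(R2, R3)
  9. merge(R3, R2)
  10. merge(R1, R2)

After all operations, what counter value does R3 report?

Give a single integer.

Answer: 3

Derivation:
Op 1: merge R0<->R2 -> R0=(0,0,0,0) R2=(0,0,0,0)
Op 2: inc R0 by 3 -> R0=(3,0,0,0) value=3
Op 3: inc R2 by 1 -> R2=(0,0,1,0) value=1
Op 4: merge R1<->R3 -> R1=(0,0,0,0) R3=(0,0,0,0)
Op 5: inc R0 by 5 -> R0=(8,0,0,0) value=8
Op 6: inc R2 by 2 -> R2=(0,0,3,0) value=3
Op 7: inc R1 by 5 -> R1=(0,5,0,0) value=5
Op 8: merge R2<->R3 -> R2=(0,0,3,0) R3=(0,0,3,0)
Op 9: merge R3<->R2 -> R3=(0,0,3,0) R2=(0,0,3,0)
Op 10: merge R1<->R2 -> R1=(0,5,3,0) R2=(0,5,3,0)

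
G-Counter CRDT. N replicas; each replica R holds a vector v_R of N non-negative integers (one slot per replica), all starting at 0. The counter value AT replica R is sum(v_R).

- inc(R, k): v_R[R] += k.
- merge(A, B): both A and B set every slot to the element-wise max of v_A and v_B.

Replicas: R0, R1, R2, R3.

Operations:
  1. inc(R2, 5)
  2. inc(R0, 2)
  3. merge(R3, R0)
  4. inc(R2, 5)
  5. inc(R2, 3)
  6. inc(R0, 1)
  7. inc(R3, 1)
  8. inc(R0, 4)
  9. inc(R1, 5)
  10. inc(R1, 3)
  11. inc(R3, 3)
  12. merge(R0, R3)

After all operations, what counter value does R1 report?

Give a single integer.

Answer: 8

Derivation:
Op 1: inc R2 by 5 -> R2=(0,0,5,0) value=5
Op 2: inc R0 by 2 -> R0=(2,0,0,0) value=2
Op 3: merge R3<->R0 -> R3=(2,0,0,0) R0=(2,0,0,0)
Op 4: inc R2 by 5 -> R2=(0,0,10,0) value=10
Op 5: inc R2 by 3 -> R2=(0,0,13,0) value=13
Op 6: inc R0 by 1 -> R0=(3,0,0,0) value=3
Op 7: inc R3 by 1 -> R3=(2,0,0,1) value=3
Op 8: inc R0 by 4 -> R0=(7,0,0,0) value=7
Op 9: inc R1 by 5 -> R1=(0,5,0,0) value=5
Op 10: inc R1 by 3 -> R1=(0,8,0,0) value=8
Op 11: inc R3 by 3 -> R3=(2,0,0,4) value=6
Op 12: merge R0<->R3 -> R0=(7,0,0,4) R3=(7,0,0,4)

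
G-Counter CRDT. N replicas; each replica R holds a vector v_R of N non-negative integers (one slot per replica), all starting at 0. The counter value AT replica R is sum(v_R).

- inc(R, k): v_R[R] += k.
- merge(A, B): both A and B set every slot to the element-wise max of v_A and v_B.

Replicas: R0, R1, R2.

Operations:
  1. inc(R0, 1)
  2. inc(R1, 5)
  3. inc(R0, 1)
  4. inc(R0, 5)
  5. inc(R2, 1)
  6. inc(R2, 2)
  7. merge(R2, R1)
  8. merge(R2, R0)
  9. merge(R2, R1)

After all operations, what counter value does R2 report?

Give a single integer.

Answer: 15

Derivation:
Op 1: inc R0 by 1 -> R0=(1,0,0) value=1
Op 2: inc R1 by 5 -> R1=(0,5,0) value=5
Op 3: inc R0 by 1 -> R0=(2,0,0) value=2
Op 4: inc R0 by 5 -> R0=(7,0,0) value=7
Op 5: inc R2 by 1 -> R2=(0,0,1) value=1
Op 6: inc R2 by 2 -> R2=(0,0,3) value=3
Op 7: merge R2<->R1 -> R2=(0,5,3) R1=(0,5,3)
Op 8: merge R2<->R0 -> R2=(7,5,3) R0=(7,5,3)
Op 9: merge R2<->R1 -> R2=(7,5,3) R1=(7,5,3)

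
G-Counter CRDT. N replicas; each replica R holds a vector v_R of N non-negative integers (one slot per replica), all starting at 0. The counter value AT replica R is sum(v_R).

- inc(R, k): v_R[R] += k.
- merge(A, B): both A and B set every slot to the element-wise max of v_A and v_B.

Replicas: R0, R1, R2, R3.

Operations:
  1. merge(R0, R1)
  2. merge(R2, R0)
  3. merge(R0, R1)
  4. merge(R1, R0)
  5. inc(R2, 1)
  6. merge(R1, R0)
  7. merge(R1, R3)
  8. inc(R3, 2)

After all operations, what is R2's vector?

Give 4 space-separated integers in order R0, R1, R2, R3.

Op 1: merge R0<->R1 -> R0=(0,0,0,0) R1=(0,0,0,0)
Op 2: merge R2<->R0 -> R2=(0,0,0,0) R0=(0,0,0,0)
Op 3: merge R0<->R1 -> R0=(0,0,0,0) R1=(0,0,0,0)
Op 4: merge R1<->R0 -> R1=(0,0,0,0) R0=(0,0,0,0)
Op 5: inc R2 by 1 -> R2=(0,0,1,0) value=1
Op 6: merge R1<->R0 -> R1=(0,0,0,0) R0=(0,0,0,0)
Op 7: merge R1<->R3 -> R1=(0,0,0,0) R3=(0,0,0,0)
Op 8: inc R3 by 2 -> R3=(0,0,0,2) value=2

Answer: 0 0 1 0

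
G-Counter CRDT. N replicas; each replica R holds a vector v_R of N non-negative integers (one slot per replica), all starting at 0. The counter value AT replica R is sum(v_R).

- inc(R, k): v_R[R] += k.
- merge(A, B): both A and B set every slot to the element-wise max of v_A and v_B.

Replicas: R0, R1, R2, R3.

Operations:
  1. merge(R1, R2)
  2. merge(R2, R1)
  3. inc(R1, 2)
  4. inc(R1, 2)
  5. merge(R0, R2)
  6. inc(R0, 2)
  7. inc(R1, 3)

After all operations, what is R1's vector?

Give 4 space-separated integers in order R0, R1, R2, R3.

Answer: 0 7 0 0

Derivation:
Op 1: merge R1<->R2 -> R1=(0,0,0,0) R2=(0,0,0,0)
Op 2: merge R2<->R1 -> R2=(0,0,0,0) R1=(0,0,0,0)
Op 3: inc R1 by 2 -> R1=(0,2,0,0) value=2
Op 4: inc R1 by 2 -> R1=(0,4,0,0) value=4
Op 5: merge R0<->R2 -> R0=(0,0,0,0) R2=(0,0,0,0)
Op 6: inc R0 by 2 -> R0=(2,0,0,0) value=2
Op 7: inc R1 by 3 -> R1=(0,7,0,0) value=7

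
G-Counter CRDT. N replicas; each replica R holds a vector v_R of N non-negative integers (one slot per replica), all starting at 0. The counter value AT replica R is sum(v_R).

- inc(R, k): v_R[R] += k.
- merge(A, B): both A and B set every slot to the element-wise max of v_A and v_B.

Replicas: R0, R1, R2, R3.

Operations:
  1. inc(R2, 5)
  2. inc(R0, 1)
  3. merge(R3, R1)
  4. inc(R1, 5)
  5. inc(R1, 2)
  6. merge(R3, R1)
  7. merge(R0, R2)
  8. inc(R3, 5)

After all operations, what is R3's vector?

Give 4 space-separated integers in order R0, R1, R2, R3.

Answer: 0 7 0 5

Derivation:
Op 1: inc R2 by 5 -> R2=(0,0,5,0) value=5
Op 2: inc R0 by 1 -> R0=(1,0,0,0) value=1
Op 3: merge R3<->R1 -> R3=(0,0,0,0) R1=(0,0,0,0)
Op 4: inc R1 by 5 -> R1=(0,5,0,0) value=5
Op 5: inc R1 by 2 -> R1=(0,7,0,0) value=7
Op 6: merge R3<->R1 -> R3=(0,7,0,0) R1=(0,7,0,0)
Op 7: merge R0<->R2 -> R0=(1,0,5,0) R2=(1,0,5,0)
Op 8: inc R3 by 5 -> R3=(0,7,0,5) value=12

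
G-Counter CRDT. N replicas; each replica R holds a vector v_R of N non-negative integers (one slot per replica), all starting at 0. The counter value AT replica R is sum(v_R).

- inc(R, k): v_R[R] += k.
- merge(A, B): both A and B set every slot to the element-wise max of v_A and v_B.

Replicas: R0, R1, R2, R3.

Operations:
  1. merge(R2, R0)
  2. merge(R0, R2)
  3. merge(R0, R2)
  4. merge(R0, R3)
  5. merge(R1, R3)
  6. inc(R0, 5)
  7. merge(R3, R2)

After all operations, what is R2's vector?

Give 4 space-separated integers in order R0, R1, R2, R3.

Op 1: merge R2<->R0 -> R2=(0,0,0,0) R0=(0,0,0,0)
Op 2: merge R0<->R2 -> R0=(0,0,0,0) R2=(0,0,0,0)
Op 3: merge R0<->R2 -> R0=(0,0,0,0) R2=(0,0,0,0)
Op 4: merge R0<->R3 -> R0=(0,0,0,0) R3=(0,0,0,0)
Op 5: merge R1<->R3 -> R1=(0,0,0,0) R3=(0,0,0,0)
Op 6: inc R0 by 5 -> R0=(5,0,0,0) value=5
Op 7: merge R3<->R2 -> R3=(0,0,0,0) R2=(0,0,0,0)

Answer: 0 0 0 0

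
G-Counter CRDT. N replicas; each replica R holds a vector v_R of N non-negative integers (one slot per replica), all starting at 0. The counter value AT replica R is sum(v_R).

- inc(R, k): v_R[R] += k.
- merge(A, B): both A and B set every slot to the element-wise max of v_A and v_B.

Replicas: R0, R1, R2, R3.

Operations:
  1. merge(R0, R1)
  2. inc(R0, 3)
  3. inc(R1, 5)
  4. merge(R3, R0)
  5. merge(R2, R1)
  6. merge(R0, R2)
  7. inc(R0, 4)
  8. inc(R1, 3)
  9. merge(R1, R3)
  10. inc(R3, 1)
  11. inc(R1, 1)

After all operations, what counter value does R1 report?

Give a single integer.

Op 1: merge R0<->R1 -> R0=(0,0,0,0) R1=(0,0,0,0)
Op 2: inc R0 by 3 -> R0=(3,0,0,0) value=3
Op 3: inc R1 by 5 -> R1=(0,5,0,0) value=5
Op 4: merge R3<->R0 -> R3=(3,0,0,0) R0=(3,0,0,0)
Op 5: merge R2<->R1 -> R2=(0,5,0,0) R1=(0,5,0,0)
Op 6: merge R0<->R2 -> R0=(3,5,0,0) R2=(3,5,0,0)
Op 7: inc R0 by 4 -> R0=(7,5,0,0) value=12
Op 8: inc R1 by 3 -> R1=(0,8,0,0) value=8
Op 9: merge R1<->R3 -> R1=(3,8,0,0) R3=(3,8,0,0)
Op 10: inc R3 by 1 -> R3=(3,8,0,1) value=12
Op 11: inc R1 by 1 -> R1=(3,9,0,0) value=12

Answer: 12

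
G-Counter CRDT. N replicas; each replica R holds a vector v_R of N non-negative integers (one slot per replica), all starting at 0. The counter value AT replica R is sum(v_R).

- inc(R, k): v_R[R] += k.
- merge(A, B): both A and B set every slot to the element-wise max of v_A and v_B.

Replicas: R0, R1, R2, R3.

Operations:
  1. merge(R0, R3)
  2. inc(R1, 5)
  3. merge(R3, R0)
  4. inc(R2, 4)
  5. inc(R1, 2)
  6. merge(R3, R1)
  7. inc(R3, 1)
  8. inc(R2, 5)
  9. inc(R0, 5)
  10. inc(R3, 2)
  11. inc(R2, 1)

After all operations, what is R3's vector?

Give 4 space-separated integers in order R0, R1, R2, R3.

Answer: 0 7 0 3

Derivation:
Op 1: merge R0<->R3 -> R0=(0,0,0,0) R3=(0,0,0,0)
Op 2: inc R1 by 5 -> R1=(0,5,0,0) value=5
Op 3: merge R3<->R0 -> R3=(0,0,0,0) R0=(0,0,0,0)
Op 4: inc R2 by 4 -> R2=(0,0,4,0) value=4
Op 5: inc R1 by 2 -> R1=(0,7,0,0) value=7
Op 6: merge R3<->R1 -> R3=(0,7,0,0) R1=(0,7,0,0)
Op 7: inc R3 by 1 -> R3=(0,7,0,1) value=8
Op 8: inc R2 by 5 -> R2=(0,0,9,0) value=9
Op 9: inc R0 by 5 -> R0=(5,0,0,0) value=5
Op 10: inc R3 by 2 -> R3=(0,7,0,3) value=10
Op 11: inc R2 by 1 -> R2=(0,0,10,0) value=10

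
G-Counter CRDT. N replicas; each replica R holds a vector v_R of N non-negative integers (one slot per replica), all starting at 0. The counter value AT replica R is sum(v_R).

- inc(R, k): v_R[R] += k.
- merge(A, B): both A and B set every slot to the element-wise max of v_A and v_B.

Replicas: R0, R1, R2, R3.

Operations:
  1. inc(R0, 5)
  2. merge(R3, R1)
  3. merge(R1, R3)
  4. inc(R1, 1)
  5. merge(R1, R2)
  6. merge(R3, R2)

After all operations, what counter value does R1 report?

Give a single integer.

Answer: 1

Derivation:
Op 1: inc R0 by 5 -> R0=(5,0,0,0) value=5
Op 2: merge R3<->R1 -> R3=(0,0,0,0) R1=(0,0,0,0)
Op 3: merge R1<->R3 -> R1=(0,0,0,0) R3=(0,0,0,0)
Op 4: inc R1 by 1 -> R1=(0,1,0,0) value=1
Op 5: merge R1<->R2 -> R1=(0,1,0,0) R2=(0,1,0,0)
Op 6: merge R3<->R2 -> R3=(0,1,0,0) R2=(0,1,0,0)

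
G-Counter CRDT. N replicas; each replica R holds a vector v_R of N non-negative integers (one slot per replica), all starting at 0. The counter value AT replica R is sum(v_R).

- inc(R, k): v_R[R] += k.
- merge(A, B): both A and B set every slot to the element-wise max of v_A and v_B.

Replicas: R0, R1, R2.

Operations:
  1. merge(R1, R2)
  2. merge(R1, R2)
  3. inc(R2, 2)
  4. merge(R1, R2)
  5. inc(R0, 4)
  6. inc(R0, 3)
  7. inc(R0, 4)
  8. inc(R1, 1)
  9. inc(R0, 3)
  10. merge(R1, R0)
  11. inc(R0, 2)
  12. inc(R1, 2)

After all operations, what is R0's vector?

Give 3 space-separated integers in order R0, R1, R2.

Op 1: merge R1<->R2 -> R1=(0,0,0) R2=(0,0,0)
Op 2: merge R1<->R2 -> R1=(0,0,0) R2=(0,0,0)
Op 3: inc R2 by 2 -> R2=(0,0,2) value=2
Op 4: merge R1<->R2 -> R1=(0,0,2) R2=(0,0,2)
Op 5: inc R0 by 4 -> R0=(4,0,0) value=4
Op 6: inc R0 by 3 -> R0=(7,0,0) value=7
Op 7: inc R0 by 4 -> R0=(11,0,0) value=11
Op 8: inc R1 by 1 -> R1=(0,1,2) value=3
Op 9: inc R0 by 3 -> R0=(14,0,0) value=14
Op 10: merge R1<->R0 -> R1=(14,1,2) R0=(14,1,2)
Op 11: inc R0 by 2 -> R0=(16,1,2) value=19
Op 12: inc R1 by 2 -> R1=(14,3,2) value=19

Answer: 16 1 2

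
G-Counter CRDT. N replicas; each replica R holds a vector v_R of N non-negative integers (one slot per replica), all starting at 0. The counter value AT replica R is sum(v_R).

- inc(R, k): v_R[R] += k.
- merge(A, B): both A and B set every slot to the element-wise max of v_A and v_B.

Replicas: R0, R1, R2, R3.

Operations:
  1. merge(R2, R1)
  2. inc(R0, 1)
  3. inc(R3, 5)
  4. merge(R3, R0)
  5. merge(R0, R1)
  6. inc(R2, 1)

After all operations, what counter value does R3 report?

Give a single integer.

Op 1: merge R2<->R1 -> R2=(0,0,0,0) R1=(0,0,0,0)
Op 2: inc R0 by 1 -> R0=(1,0,0,0) value=1
Op 3: inc R3 by 5 -> R3=(0,0,0,5) value=5
Op 4: merge R3<->R0 -> R3=(1,0,0,5) R0=(1,0,0,5)
Op 5: merge R0<->R1 -> R0=(1,0,0,5) R1=(1,0,0,5)
Op 6: inc R2 by 1 -> R2=(0,0,1,0) value=1

Answer: 6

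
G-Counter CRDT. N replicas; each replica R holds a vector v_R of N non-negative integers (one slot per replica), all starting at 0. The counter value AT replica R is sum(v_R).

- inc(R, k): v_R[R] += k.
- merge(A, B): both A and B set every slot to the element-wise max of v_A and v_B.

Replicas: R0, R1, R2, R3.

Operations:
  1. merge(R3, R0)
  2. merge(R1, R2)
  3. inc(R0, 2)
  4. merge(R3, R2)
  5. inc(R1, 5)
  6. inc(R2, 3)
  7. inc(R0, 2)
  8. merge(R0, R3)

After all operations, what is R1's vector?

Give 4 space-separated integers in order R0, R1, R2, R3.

Op 1: merge R3<->R0 -> R3=(0,0,0,0) R0=(0,0,0,0)
Op 2: merge R1<->R2 -> R1=(0,0,0,0) R2=(0,0,0,0)
Op 3: inc R0 by 2 -> R0=(2,0,0,0) value=2
Op 4: merge R3<->R2 -> R3=(0,0,0,0) R2=(0,0,0,0)
Op 5: inc R1 by 5 -> R1=(0,5,0,0) value=5
Op 6: inc R2 by 3 -> R2=(0,0,3,0) value=3
Op 7: inc R0 by 2 -> R0=(4,0,0,0) value=4
Op 8: merge R0<->R3 -> R0=(4,0,0,0) R3=(4,0,0,0)

Answer: 0 5 0 0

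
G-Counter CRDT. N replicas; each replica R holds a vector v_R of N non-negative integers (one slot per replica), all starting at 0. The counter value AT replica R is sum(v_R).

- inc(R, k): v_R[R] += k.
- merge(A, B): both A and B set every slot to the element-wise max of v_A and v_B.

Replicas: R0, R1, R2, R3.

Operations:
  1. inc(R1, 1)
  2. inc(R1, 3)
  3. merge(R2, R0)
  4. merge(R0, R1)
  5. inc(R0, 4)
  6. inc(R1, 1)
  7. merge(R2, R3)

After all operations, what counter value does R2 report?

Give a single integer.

Answer: 0

Derivation:
Op 1: inc R1 by 1 -> R1=(0,1,0,0) value=1
Op 2: inc R1 by 3 -> R1=(0,4,0,0) value=4
Op 3: merge R2<->R0 -> R2=(0,0,0,0) R0=(0,0,0,0)
Op 4: merge R0<->R1 -> R0=(0,4,0,0) R1=(0,4,0,0)
Op 5: inc R0 by 4 -> R0=(4,4,0,0) value=8
Op 6: inc R1 by 1 -> R1=(0,5,0,0) value=5
Op 7: merge R2<->R3 -> R2=(0,0,0,0) R3=(0,0,0,0)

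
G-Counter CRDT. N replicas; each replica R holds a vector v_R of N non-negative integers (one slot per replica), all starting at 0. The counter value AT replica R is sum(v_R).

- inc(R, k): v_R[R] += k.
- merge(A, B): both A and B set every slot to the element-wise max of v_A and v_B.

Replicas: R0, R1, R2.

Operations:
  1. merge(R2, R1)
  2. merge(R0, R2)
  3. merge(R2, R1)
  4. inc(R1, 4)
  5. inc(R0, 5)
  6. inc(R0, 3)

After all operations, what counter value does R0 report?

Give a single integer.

Op 1: merge R2<->R1 -> R2=(0,0,0) R1=(0,0,0)
Op 2: merge R0<->R2 -> R0=(0,0,0) R2=(0,0,0)
Op 3: merge R2<->R1 -> R2=(0,0,0) R1=(0,0,0)
Op 4: inc R1 by 4 -> R1=(0,4,0) value=4
Op 5: inc R0 by 5 -> R0=(5,0,0) value=5
Op 6: inc R0 by 3 -> R0=(8,0,0) value=8

Answer: 8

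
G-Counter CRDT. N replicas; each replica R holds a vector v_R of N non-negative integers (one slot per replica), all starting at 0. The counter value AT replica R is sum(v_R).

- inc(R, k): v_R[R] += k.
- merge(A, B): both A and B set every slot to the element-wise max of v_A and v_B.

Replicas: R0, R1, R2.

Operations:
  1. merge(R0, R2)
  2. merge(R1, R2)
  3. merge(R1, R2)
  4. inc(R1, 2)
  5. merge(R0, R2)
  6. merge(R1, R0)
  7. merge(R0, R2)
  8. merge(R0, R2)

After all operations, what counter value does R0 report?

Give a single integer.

Answer: 2

Derivation:
Op 1: merge R0<->R2 -> R0=(0,0,0) R2=(0,0,0)
Op 2: merge R1<->R2 -> R1=(0,0,0) R2=(0,0,0)
Op 3: merge R1<->R2 -> R1=(0,0,0) R2=(0,0,0)
Op 4: inc R1 by 2 -> R1=(0,2,0) value=2
Op 5: merge R0<->R2 -> R0=(0,0,0) R2=(0,0,0)
Op 6: merge R1<->R0 -> R1=(0,2,0) R0=(0,2,0)
Op 7: merge R0<->R2 -> R0=(0,2,0) R2=(0,2,0)
Op 8: merge R0<->R2 -> R0=(0,2,0) R2=(0,2,0)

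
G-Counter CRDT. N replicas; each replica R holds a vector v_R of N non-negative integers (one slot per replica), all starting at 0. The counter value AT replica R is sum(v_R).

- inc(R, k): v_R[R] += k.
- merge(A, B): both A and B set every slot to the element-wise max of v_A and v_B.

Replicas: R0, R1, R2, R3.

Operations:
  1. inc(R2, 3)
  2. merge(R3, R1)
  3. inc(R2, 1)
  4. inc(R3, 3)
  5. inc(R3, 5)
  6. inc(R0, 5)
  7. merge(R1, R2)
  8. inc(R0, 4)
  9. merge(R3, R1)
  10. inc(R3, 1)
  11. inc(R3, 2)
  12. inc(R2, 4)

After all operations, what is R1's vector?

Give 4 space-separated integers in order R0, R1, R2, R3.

Op 1: inc R2 by 3 -> R2=(0,0,3,0) value=3
Op 2: merge R3<->R1 -> R3=(0,0,0,0) R1=(0,0,0,0)
Op 3: inc R2 by 1 -> R2=(0,0,4,0) value=4
Op 4: inc R3 by 3 -> R3=(0,0,0,3) value=3
Op 5: inc R3 by 5 -> R3=(0,0,0,8) value=8
Op 6: inc R0 by 5 -> R0=(5,0,0,0) value=5
Op 7: merge R1<->R2 -> R1=(0,0,4,0) R2=(0,0,4,0)
Op 8: inc R0 by 4 -> R0=(9,0,0,0) value=9
Op 9: merge R3<->R1 -> R3=(0,0,4,8) R1=(0,0,4,8)
Op 10: inc R3 by 1 -> R3=(0,0,4,9) value=13
Op 11: inc R3 by 2 -> R3=(0,0,4,11) value=15
Op 12: inc R2 by 4 -> R2=(0,0,8,0) value=8

Answer: 0 0 4 8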